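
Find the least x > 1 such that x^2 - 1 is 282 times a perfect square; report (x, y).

(x, y) = (2351, 140)

First expand sqrt(282) as a continued fraction. With x_i = (sqrt(282) + m_i)/d_i and (m_0, d_0) = (0, 1): a_0 = floor(sqrt(282)) = 16, since 16^2 = 256 <= 282 < 289 = 17^2.
Iterate m_{i+1} = d_i*a_i - m_i, d_{i+1} = (282 - m_{i+1}^2)/d_i, a_{i+1} = floor((a_0 + m_{i+1})/d_{i+1}):
  m_1 = 1*16 - 0 = 16, d_1 = (282 - 16^2)/1 = 26/1 = 26, a_1 = floor((16 + 16)/26) = 1.
  m_2 = 26*1 - 16 = 10, d_2 = (282 - 10^2)/26 = 182/26 = 7, a_2 = floor((16 + 10)/7) = 3.
  m_3 = 7*3 - 10 = 11, d_3 = (282 - 11^2)/7 = 161/7 = 23, a_3 = floor((16 + 11)/23) = 1.
  m_4 = 23*1 - 11 = 12, d_4 = (282 - 12^2)/23 = 138/23 = 6, a_4 = floor((16 + 12)/6) = 4.
  m_5 = 6*4 - 12 = 12, d_5 = (282 - 12^2)/6 = 138/6 = 23, a_5 = floor((16 + 12)/23) = 1.
  m_6 = 23*1 - 12 = 11, d_6 = (282 - 11^2)/23 = 161/23 = 7, a_6 = floor((16 + 11)/7) = 3.
  m_7 = 7*3 - 11 = 10, d_7 = (282 - 10^2)/7 = 182/7 = 26, a_7 = floor((16 + 10)/26) = 1.
  m_8 = 26*1 - 10 = 16, d_8 = (282 - 16^2)/26 = 26/26 = 1, a_8 = floor((16 + 16)/1) = 32.
  m_9 = 1*32 - 16 = 16, d_9 = (282 - 16^2)/1 = 26/1 = 26: (m_9, d_9) = (m_1, d_1) = (16, 26), so from here the quotients repeat a_1, ..., a_8; the period length is 8.
So sqrt(282) = [16; (1, 3, 1, 4, 1, 3, 1, 32)] with period length k = 8.
k is even, so the fundamental solution of x^2 - 282y^2 = 1 is (p_{k-1}, q_{k-1}) = (p_7, q_7); compute convergents through index 7.
Convergents (p_i = a_i*p_{i-1} + p_{i-2}, q_i = a_i*q_{i-1} + q_{i-2} with p_{-2}=0, p_{-1}=1, q_{-2}=1, q_{-1}=0):
  i=0: a_0=16, p_0 = 16*1 + 0 = 16, q_0 = 16*0 + 1 = 1.
  i=1: a_1=1, p_1 = 1*16 + 1 = 17, q_1 = 1*1 + 0 = 1.
  i=2: a_2=3, p_2 = 3*17 + 16 = 67, q_2 = 3*1 + 1 = 4.
  i=3: a_3=1, p_3 = 1*67 + 17 = 84, q_3 = 1*4 + 1 = 5.
  i=4: a_4=4, p_4 = 4*84 + 67 = 403, q_4 = 4*5 + 4 = 24.
  i=5: a_5=1, p_5 = 1*403 + 84 = 487, q_5 = 1*24 + 5 = 29.
  i=6: a_6=3, p_6 = 3*487 + 403 = 1864, q_6 = 3*29 + 24 = 111.
  i=7: a_7=1, p_7 = 1*1864 + 487 = 2351, q_7 = 1*111 + 29 = 140.
Check: 2351^2 - 282*140^2 = 5527201 - 5527200 = 1, so (x, y) = (2351, 140) solves the equation, and by the theorem it is the least positive solution.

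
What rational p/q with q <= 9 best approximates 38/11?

Expand x = 38/11 as a continued fraction with the Euclidean algorithm:
  38 = 3*11 + 5, so a_0 = 3.
  11 = 2*5 + 1, so a_1 = 2.
  5 = 5*1 + 0, so a_2 = 5.
so x = [3; 2, 5].
Convergents (p_i = a_i*p_{i-1} + p_{i-2}, q_i = a_i*q_{i-1} + q_{i-2} with p_{-2}=0, p_{-1}=1, q_{-2}=1, q_{-1}=0), until the denominator exceeds 9:
  i=0: a_0=3, p_0 = 3*1 + 0 = 3, q_0 = 3*0 + 1 = 1.
  i=1: a_1=2, p_1 = 2*3 + 1 = 7, q_1 = 2*1 + 0 = 2.
  i=2: a_2=5, p_2 = 5*7 + 3 = 38, q_2 = 5*2 + 1 = 11.
q_2 = 11 > 9, so the last convergent with denominator <= 9 is p_1/q_1 = 7/2.
The closest fraction with denominator <= 9 is either p_1/q_1 or the intermediate fraction (k*p_1 + p_0)/(k*q_1 + q_0) with the largest k >= 1 whose denominator stays <= 9; these approach x as k grows, and every other convergent or intermediate fraction in range is farther away.
Largest k: floor((9 - q_0)/q_1) = floor((9 - 1)/2) = 4.
That gives (4*7 + 3)/(4*2 + 1) = 31/9.
Compare the errors: |x - 7/2| = |38*2 - 7*11|/(11*2) = 1/22, and |x - 31/9| = |38*9 - 31*11|/(11*9) = 1/99.
Cross-multiplying, 1*22 = 22 < 99 = 1*99, so 1/99 is smaller: the intermediate fraction 31/9 is closer to x than 7/2.

31/9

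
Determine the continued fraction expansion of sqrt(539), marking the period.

[23; (4, 1, 1, 1, 1, 1, 4, 46)]

Write x_i = (sqrt(539) + m_i)/d_i with (m_0, d_0) = (0, 1). a_0 = floor(sqrt(539)) = 23, since 23^2 = 529 <= 539 < 576 = 24^2.
Iterate m_{i+1} = d_i*a_i - m_i, d_{i+1} = (539 - m_{i+1}^2)/d_i, a_{i+1} = floor((a_0 + m_{i+1})/d_{i+1}):
  m_1 = 1*23 - 0 = 23, d_1 = (539 - 23^2)/1 = 10/1 = 10, a_1 = floor((23 + 23)/10) = 4.
  m_2 = 10*4 - 23 = 17, d_2 = (539 - 17^2)/10 = 250/10 = 25, a_2 = floor((23 + 17)/25) = 1.
  m_3 = 25*1 - 17 = 8, d_3 = (539 - 8^2)/25 = 475/25 = 19, a_3 = floor((23 + 8)/19) = 1.
  m_4 = 19*1 - 8 = 11, d_4 = (539 - 11^2)/19 = 418/19 = 22, a_4 = floor((23 + 11)/22) = 1.
  m_5 = 22*1 - 11 = 11, d_5 = (539 - 11^2)/22 = 418/22 = 19, a_5 = floor((23 + 11)/19) = 1.
  m_6 = 19*1 - 11 = 8, d_6 = (539 - 8^2)/19 = 475/19 = 25, a_6 = floor((23 + 8)/25) = 1.
  m_7 = 25*1 - 8 = 17, d_7 = (539 - 17^2)/25 = 250/25 = 10, a_7 = floor((23 + 17)/10) = 4.
  m_8 = 10*4 - 17 = 23, d_8 = (539 - 23^2)/10 = 10/10 = 1, a_8 = floor((23 + 23)/1) = 46.
  m_9 = 1*46 - 23 = 23, d_9 = (539 - 23^2)/1 = 10/1 = 10: (m_9, d_9) = (m_1, d_1) = (23, 10), so from here the quotients repeat a_1, ..., a_8; the period length is 8.
Hence the expansion of sqrt(539) is a_0 = 23 followed by the repeating block 4, 1, 1, 1, 1, 1, 4, 46 (period 8).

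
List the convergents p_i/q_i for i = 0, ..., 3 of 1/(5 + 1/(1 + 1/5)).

Using the convergent recurrence p_i = a_i*p_{i-1} + p_{i-2}, q_i = a_i*q_{i-1} + q_{i-2} with p_{-2}=0, p_{-1}=1, q_{-2}=1, q_{-1}=0:
  i=0: a_0=0, p_0 = 0*1 + 0 = 0, q_0 = 0*0 + 1 = 1.
  i=1: a_1=5, p_1 = 5*0 + 1 = 1, q_1 = 5*1 + 0 = 5.
  i=2: a_2=1, p_2 = 1*1 + 0 = 1, q_2 = 1*5 + 1 = 6.
  i=3: a_3=5, p_3 = 5*1 + 1 = 6, q_3 = 5*6 + 5 = 35.

0/1, 1/5, 1/6, 6/35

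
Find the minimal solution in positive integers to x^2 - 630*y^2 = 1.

First expand sqrt(630) as a continued fraction. With x_i = (sqrt(630) + m_i)/d_i and (m_0, d_0) = (0, 1): a_0 = floor(sqrt(630)) = 25, since 25^2 = 625 <= 630 < 676 = 26^2.
Iterate m_{i+1} = d_i*a_i - m_i, d_{i+1} = (630 - m_{i+1}^2)/d_i, a_{i+1} = floor((a_0 + m_{i+1})/d_{i+1}):
  m_1 = 1*25 - 0 = 25, d_1 = (630 - 25^2)/1 = 5/1 = 5, a_1 = floor((25 + 25)/5) = 10.
  m_2 = 5*10 - 25 = 25, d_2 = (630 - 25^2)/5 = 5/5 = 1, a_2 = floor((25 + 25)/1) = 50.
  m_3 = 1*50 - 25 = 25, d_3 = (630 - 25^2)/1 = 5/1 = 5: (m_3, d_3) = (m_1, d_1) = (25, 5), so from here the quotients repeat a_1, a_2; the period length is 2.
So sqrt(630) = [25; (10, 50)] with period length k = 2.
k is even, so the fundamental solution of x^2 - 630y^2 = 1 is (p_{k-1}, q_{k-1}) = (p_1, q_1); compute convergents through index 1.
Convergents (p_i = a_i*p_{i-1} + p_{i-2}, q_i = a_i*q_{i-1} + q_{i-2} with p_{-2}=0, p_{-1}=1, q_{-2}=1, q_{-1}=0):
  i=0: a_0=25, p_0 = 25*1 + 0 = 25, q_0 = 25*0 + 1 = 1.
  i=1: a_1=10, p_1 = 10*25 + 1 = 251, q_1 = 10*1 + 0 = 10.
Check: 251^2 - 630*10^2 = 63001 - 63000 = 1, so (x, y) = (251, 10) solves the equation, and by the theorem it is the least positive solution.

(x, y) = (251, 10)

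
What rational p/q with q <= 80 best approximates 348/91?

Expand x = 348/91 as a continued fraction with the Euclidean algorithm:
  348 = 3*91 + 75, so a_0 = 3.
  91 = 1*75 + 16, so a_1 = 1.
  75 = 4*16 + 11, so a_2 = 4.
  16 = 1*11 + 5, so a_3 = 1.
  11 = 2*5 + 1, so a_4 = 2.
  5 = 5*1 + 0, so a_5 = 5.
so x = [3; 1, 4, 1, 2, 5].
Convergents (p_i = a_i*p_{i-1} + p_{i-2}, q_i = a_i*q_{i-1} + q_{i-2} with p_{-2}=0, p_{-1}=1, q_{-2}=1, q_{-1}=0), until the denominator exceeds 80:
  i=0: a_0=3, p_0 = 3*1 + 0 = 3, q_0 = 3*0 + 1 = 1.
  i=1: a_1=1, p_1 = 1*3 + 1 = 4, q_1 = 1*1 + 0 = 1.
  i=2: a_2=4, p_2 = 4*4 + 3 = 19, q_2 = 4*1 + 1 = 5.
  i=3: a_3=1, p_3 = 1*19 + 4 = 23, q_3 = 1*5 + 1 = 6.
  i=4: a_4=2, p_4 = 2*23 + 19 = 65, q_4 = 2*6 + 5 = 17.
  i=5: a_5=5, p_5 = 5*65 + 23 = 348, q_5 = 5*17 + 6 = 91.
q_5 = 91 > 80, so the last convergent with denominator <= 80 is p_4/q_4 = 65/17.
The closest fraction with denominator <= 80 is either p_4/q_4 or the intermediate fraction (k*p_4 + p_3)/(k*q_4 + q_3) with the largest k >= 1 whose denominator stays <= 80; these approach x as k grows, and every other convergent or intermediate fraction in range is farther away.
Largest k: floor((80 - q_3)/q_4) = floor((80 - 6)/17) = 4.
That gives (4*65 + 23)/(4*17 + 6) = 283/74.
Compare the errors: |x - 65/17| = |348*17 - 65*91|/(91*17) = 1/1547, and |x - 283/74| = |348*74 - 283*91|/(91*74) = 1/6734.
Cross-multiplying, 1*1547 = 1547 < 6734 = 1*6734, so 1/6734 is smaller: the intermediate fraction 283/74 is closer to x than 65/17.

283/74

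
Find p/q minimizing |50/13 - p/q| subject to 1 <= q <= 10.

Expand x = 50/13 as a continued fraction with the Euclidean algorithm:
  50 = 3*13 + 11, so a_0 = 3.
  13 = 1*11 + 2, so a_1 = 1.
  11 = 5*2 + 1, so a_2 = 5.
  2 = 2*1 + 0, so a_3 = 2.
so x = [3; 1, 5, 2].
Convergents (p_i = a_i*p_{i-1} + p_{i-2}, q_i = a_i*q_{i-1} + q_{i-2} with p_{-2}=0, p_{-1}=1, q_{-2}=1, q_{-1}=0), until the denominator exceeds 10:
  i=0: a_0=3, p_0 = 3*1 + 0 = 3, q_0 = 3*0 + 1 = 1.
  i=1: a_1=1, p_1 = 1*3 + 1 = 4, q_1 = 1*1 + 0 = 1.
  i=2: a_2=5, p_2 = 5*4 + 3 = 23, q_2 = 5*1 + 1 = 6.
  i=3: a_3=2, p_3 = 2*23 + 4 = 50, q_3 = 2*6 + 1 = 13.
q_3 = 13 > 10, so the last convergent with denominator <= 10 is p_2/q_2 = 23/6.
The closest fraction with denominator <= 10 is either p_2/q_2 or the intermediate fraction (k*p_2 + p_1)/(k*q_2 + q_1) with the largest k >= 1 whose denominator stays <= 10; these approach x as k grows, and every other convergent or intermediate fraction in range is farther away.
Largest k: floor((10 - q_1)/q_2) = floor((10 - 1)/6) = 1.
That gives (1*23 + 4)/(1*6 + 1) = 27/7.
Compare the errors: |x - 23/6| = |50*6 - 23*13|/(13*6) = 1/78, and |x - 27/7| = |50*7 - 27*13|/(13*7) = 1/91.
Cross-multiplying, 1*78 = 78 < 91 = 1*91, so 1/91 is smaller: the intermediate fraction 27/7 is closer to x than 23/6.

27/7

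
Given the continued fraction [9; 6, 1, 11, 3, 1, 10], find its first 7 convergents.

Using the convergent recurrence p_i = a_i*p_{i-1} + p_{i-2}, q_i = a_i*q_{i-1} + q_{i-2} with p_{-2}=0, p_{-1}=1, q_{-2}=1, q_{-1}=0:
  i=0: a_0=9, p_0 = 9*1 + 0 = 9, q_0 = 9*0 + 1 = 1.
  i=1: a_1=6, p_1 = 6*9 + 1 = 55, q_1 = 6*1 + 0 = 6.
  i=2: a_2=1, p_2 = 1*55 + 9 = 64, q_2 = 1*6 + 1 = 7.
  i=3: a_3=11, p_3 = 11*64 + 55 = 759, q_3 = 11*7 + 6 = 83.
  i=4: a_4=3, p_4 = 3*759 + 64 = 2341, q_4 = 3*83 + 7 = 256.
  i=5: a_5=1, p_5 = 1*2341 + 759 = 3100, q_5 = 1*256 + 83 = 339.
  i=6: a_6=10, p_6 = 10*3100 + 2341 = 33341, q_6 = 10*339 + 256 = 3646.

9/1, 55/6, 64/7, 759/83, 2341/256, 3100/339, 33341/3646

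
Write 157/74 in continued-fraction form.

[2; 8, 4, 2]

Run the Euclidean algorithm on 157 and 74; the successive quotients are the partial quotients a_0, a_1, ... (each step inverts the fractional part left over by the previous one):
  157 = 2*74 + 9, so a_0 = 2.
  74 = 8*9 + 2, so a_1 = 8.
  9 = 4*2 + 1, so a_2 = 4.
  2 = 2*1 + 0, so a_3 = 2.
The remainder reaches 0 after 4 divisions, so the expansion has 4 partial quotients, read off in order.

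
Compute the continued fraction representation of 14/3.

Run the Euclidean algorithm on 14 and 3; the successive quotients are the partial quotients a_0, a_1, ... (each step inverts the fractional part left over by the previous one):
  14 = 4*3 + 2, so a_0 = 4.
  3 = 1*2 + 1, so a_1 = 1.
  2 = 2*1 + 0, so a_2 = 2.
The remainder reaches 0 after 3 divisions, so the expansion has 3 partial quotients, read off in order.

[4; 1, 2]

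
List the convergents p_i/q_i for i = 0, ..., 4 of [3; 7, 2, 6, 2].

Using the convergent recurrence p_i = a_i*p_{i-1} + p_{i-2}, q_i = a_i*q_{i-1} + q_{i-2} with p_{-2}=0, p_{-1}=1, q_{-2}=1, q_{-1}=0:
  i=0: a_0=3, p_0 = 3*1 + 0 = 3, q_0 = 3*0 + 1 = 1.
  i=1: a_1=7, p_1 = 7*3 + 1 = 22, q_1 = 7*1 + 0 = 7.
  i=2: a_2=2, p_2 = 2*22 + 3 = 47, q_2 = 2*7 + 1 = 15.
  i=3: a_3=6, p_3 = 6*47 + 22 = 304, q_3 = 6*15 + 7 = 97.
  i=4: a_4=2, p_4 = 2*304 + 47 = 655, q_4 = 2*97 + 15 = 209.

3/1, 22/7, 47/15, 304/97, 655/209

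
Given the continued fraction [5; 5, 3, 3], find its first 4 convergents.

5/1, 26/5, 83/16, 275/53

Using the convergent recurrence p_i = a_i*p_{i-1} + p_{i-2}, q_i = a_i*q_{i-1} + q_{i-2} with p_{-2}=0, p_{-1}=1, q_{-2}=1, q_{-1}=0:
  i=0: a_0=5, p_0 = 5*1 + 0 = 5, q_0 = 5*0 + 1 = 1.
  i=1: a_1=5, p_1 = 5*5 + 1 = 26, q_1 = 5*1 + 0 = 5.
  i=2: a_2=3, p_2 = 3*26 + 5 = 83, q_2 = 3*5 + 1 = 16.
  i=3: a_3=3, p_3 = 3*83 + 26 = 275, q_3 = 3*16 + 5 = 53.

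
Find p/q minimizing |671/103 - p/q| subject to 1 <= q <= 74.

443/68

Expand x = 671/103 as a continued fraction with the Euclidean algorithm:
  671 = 6*103 + 53, so a_0 = 6.
  103 = 1*53 + 50, so a_1 = 1.
  53 = 1*50 + 3, so a_2 = 1.
  50 = 16*3 + 2, so a_3 = 16.
  3 = 1*2 + 1, so a_4 = 1.
  2 = 2*1 + 0, so a_5 = 2.
so x = [6; 1, 1, 16, 1, 2].
Convergents (p_i = a_i*p_{i-1} + p_{i-2}, q_i = a_i*q_{i-1} + q_{i-2} with p_{-2}=0, p_{-1}=1, q_{-2}=1, q_{-1}=0), until the denominator exceeds 74:
  i=0: a_0=6, p_0 = 6*1 + 0 = 6, q_0 = 6*0 + 1 = 1.
  i=1: a_1=1, p_1 = 1*6 + 1 = 7, q_1 = 1*1 + 0 = 1.
  i=2: a_2=1, p_2 = 1*7 + 6 = 13, q_2 = 1*1 + 1 = 2.
  i=3: a_3=16, p_3 = 16*13 + 7 = 215, q_3 = 16*2 + 1 = 33.
  i=4: a_4=1, p_4 = 1*215 + 13 = 228, q_4 = 1*33 + 2 = 35.
  i=5: a_5=2, p_5 = 2*228 + 215 = 671, q_5 = 2*35 + 33 = 103.
q_5 = 103 > 74, so the last convergent with denominator <= 74 is p_4/q_4 = 228/35.
The closest fraction with denominator <= 74 is either p_4/q_4 or the intermediate fraction (k*p_4 + p_3)/(k*q_4 + q_3) with the largest k >= 1 whose denominator stays <= 74; these approach x as k grows, and every other convergent or intermediate fraction in range is farther away.
Largest k: floor((74 - q_3)/q_4) = floor((74 - 33)/35) = 1.
That gives (1*228 + 215)/(1*35 + 33) = 443/68.
Compare the errors: |x - 228/35| = |671*35 - 228*103|/(103*35) = 1/3605, and |x - 443/68| = |671*68 - 443*103|/(103*68) = 1/7004.
Cross-multiplying, 1*3605 = 3605 < 7004 = 1*7004, so 1/7004 is smaller: the intermediate fraction 443/68 is closer to x than 228/35.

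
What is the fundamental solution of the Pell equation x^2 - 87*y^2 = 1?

(x, y) = (28, 3)

First expand sqrt(87) as a continued fraction. With x_i = (sqrt(87) + m_i)/d_i and (m_0, d_0) = (0, 1): a_0 = floor(sqrt(87)) = 9, since 9^2 = 81 <= 87 < 100 = 10^2.
Iterate m_{i+1} = d_i*a_i - m_i, d_{i+1} = (87 - m_{i+1}^2)/d_i, a_{i+1} = floor((a_0 + m_{i+1})/d_{i+1}):
  m_1 = 1*9 - 0 = 9, d_1 = (87 - 9^2)/1 = 6/1 = 6, a_1 = floor((9 + 9)/6) = 3.
  m_2 = 6*3 - 9 = 9, d_2 = (87 - 9^2)/6 = 6/6 = 1, a_2 = floor((9 + 9)/1) = 18.
  m_3 = 1*18 - 9 = 9, d_3 = (87 - 9^2)/1 = 6/1 = 6: (m_3, d_3) = (m_1, d_1) = (9, 6), so from here the quotients repeat a_1, a_2; the period length is 2.
So sqrt(87) = [9; (3, 18)] with period length k = 2.
k is even, so the fundamental solution of x^2 - 87y^2 = 1 is (p_{k-1}, q_{k-1}) = (p_1, q_1); compute convergents through index 1.
Convergents (p_i = a_i*p_{i-1} + p_{i-2}, q_i = a_i*q_{i-1} + q_{i-2} with p_{-2}=0, p_{-1}=1, q_{-2}=1, q_{-1}=0):
  i=0: a_0=9, p_0 = 9*1 + 0 = 9, q_0 = 9*0 + 1 = 1.
  i=1: a_1=3, p_1 = 3*9 + 1 = 28, q_1 = 3*1 + 0 = 3.
Check: 28^2 - 87*3^2 = 784 - 783 = 1, so (x, y) = (28, 3) solves the equation, and by the theorem it is the least positive solution.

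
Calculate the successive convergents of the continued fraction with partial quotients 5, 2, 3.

Using the convergent recurrence p_i = a_i*p_{i-1} + p_{i-2}, q_i = a_i*q_{i-1} + q_{i-2} with p_{-2}=0, p_{-1}=1, q_{-2}=1, q_{-1}=0:
  i=0: a_0=5, p_0 = 5*1 + 0 = 5, q_0 = 5*0 + 1 = 1.
  i=1: a_1=2, p_1 = 2*5 + 1 = 11, q_1 = 2*1 + 0 = 2.
  i=2: a_2=3, p_2 = 3*11 + 5 = 38, q_2 = 3*2 + 1 = 7.

5/1, 11/2, 38/7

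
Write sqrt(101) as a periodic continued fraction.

Write x_i = (sqrt(101) + m_i)/d_i with (m_0, d_0) = (0, 1). a_0 = floor(sqrt(101)) = 10, since 10^2 = 100 <= 101 < 121 = 11^2.
Iterate m_{i+1} = d_i*a_i - m_i, d_{i+1} = (101 - m_{i+1}^2)/d_i, a_{i+1} = floor((a_0 + m_{i+1})/d_{i+1}):
  m_1 = 1*10 - 0 = 10, d_1 = (101 - 10^2)/1 = 1/1 = 1, a_1 = floor((10 + 10)/1) = 20.
  m_2 = 1*20 - 10 = 10, d_2 = (101 - 10^2)/1 = 1/1 = 1: (m_2, d_2) = (m_1, d_1) = (10, 1), so from here the quotient a_1 repeats; the period length is 1.
Hence the expansion of sqrt(101) is a_0 = 10 followed by the repeating block 20 (period 1).

[10; (20)]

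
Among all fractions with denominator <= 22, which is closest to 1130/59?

Expand x = 1130/59 as a continued fraction with the Euclidean algorithm:
  1130 = 19*59 + 9, so a_0 = 19.
  59 = 6*9 + 5, so a_1 = 6.
  9 = 1*5 + 4, so a_2 = 1.
  5 = 1*4 + 1, so a_3 = 1.
  4 = 4*1 + 0, so a_4 = 4.
so x = [19; 6, 1, 1, 4].
Convergents (p_i = a_i*p_{i-1} + p_{i-2}, q_i = a_i*q_{i-1} + q_{i-2} with p_{-2}=0, p_{-1}=1, q_{-2}=1, q_{-1}=0), until the denominator exceeds 22:
  i=0: a_0=19, p_0 = 19*1 + 0 = 19, q_0 = 19*0 + 1 = 1.
  i=1: a_1=6, p_1 = 6*19 + 1 = 115, q_1 = 6*1 + 0 = 6.
  i=2: a_2=1, p_2 = 1*115 + 19 = 134, q_2 = 1*6 + 1 = 7.
  i=3: a_3=1, p_3 = 1*134 + 115 = 249, q_3 = 1*7 + 6 = 13.
  i=4: a_4=4, p_4 = 4*249 + 134 = 1130, q_4 = 4*13 + 7 = 59.
q_4 = 59 > 22, so the last convergent with denominator <= 22 is p_3/q_3 = 249/13.
The closest fraction with denominator <= 22 is either p_3/q_3 or the intermediate fraction (k*p_3 + p_2)/(k*q_3 + q_2) with the largest k >= 1 whose denominator stays <= 22; these approach x as k grows, and every other convergent or intermediate fraction in range is farther away.
Largest k: floor((22 - q_2)/q_3) = floor((22 - 7)/13) = 1.
That gives (1*249 + 134)/(1*13 + 7) = 383/20.
Compare the errors: |x - 249/13| = |1130*13 - 249*59|/(59*13) = 1/767, and |x - 383/20| = |1130*20 - 383*59|/(59*20) = 3/1180.
Cross-multiplying, 1*1180 = 1180 < 2301 = 3*767, so 1/767 is smaller: the convergent 249/13 is closer to x than 383/20.

249/13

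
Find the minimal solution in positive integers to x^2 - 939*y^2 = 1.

(x, y) = (122695, 4004)

First expand sqrt(939) as a continued fraction. With x_i = (sqrt(939) + m_i)/d_i and (m_0, d_0) = (0, 1): a_0 = floor(sqrt(939)) = 30, since 30^2 = 900 <= 939 < 961 = 31^2.
Iterate m_{i+1} = d_i*a_i - m_i, d_{i+1} = (939 - m_{i+1}^2)/d_i, a_{i+1} = floor((a_0 + m_{i+1})/d_{i+1}):
  m_1 = 1*30 - 0 = 30, d_1 = (939 - 30^2)/1 = 39/1 = 39, a_1 = floor((30 + 30)/39) = 1.
  m_2 = 39*1 - 30 = 9, d_2 = (939 - 9^2)/39 = 858/39 = 22, a_2 = floor((30 + 9)/22) = 1.
  m_3 = 22*1 - 9 = 13, d_3 = (939 - 13^2)/22 = 770/22 = 35, a_3 = floor((30 + 13)/35) = 1.
  m_4 = 35*1 - 13 = 22, d_4 = (939 - 22^2)/35 = 455/35 = 13, a_4 = floor((30 + 22)/13) = 4.
  m_5 = 13*4 - 22 = 30, d_5 = (939 - 30^2)/13 = 39/13 = 3, a_5 = floor((30 + 30)/3) = 20.
  m_6 = 3*20 - 30 = 30, d_6 = (939 - 30^2)/3 = 39/3 = 13, a_6 = floor((30 + 30)/13) = 4.
  m_7 = 13*4 - 30 = 22, d_7 = (939 - 22^2)/13 = 455/13 = 35, a_7 = floor((30 + 22)/35) = 1.
  m_8 = 35*1 - 22 = 13, d_8 = (939 - 13^2)/35 = 770/35 = 22, a_8 = floor((30 + 13)/22) = 1.
  m_9 = 22*1 - 13 = 9, d_9 = (939 - 9^2)/22 = 858/22 = 39, a_9 = floor((30 + 9)/39) = 1.
  m_10 = 39*1 - 9 = 30, d_10 = (939 - 30^2)/39 = 39/39 = 1, a_10 = floor((30 + 30)/1) = 60.
  m_11 = 1*60 - 30 = 30, d_11 = (939 - 30^2)/1 = 39/1 = 39: (m_11, d_11) = (m_1, d_1) = (30, 39), so from here the quotients repeat a_1, ..., a_10; the period length is 10.
So sqrt(939) = [30; (1, 1, 1, 4, 20, 4, 1, 1, 1, 60)] with period length k = 10.
k is even, so the fundamental solution of x^2 - 939y^2 = 1 is (p_{k-1}, q_{k-1}) = (p_9, q_9); compute convergents through index 9.
Convergents (p_i = a_i*p_{i-1} + p_{i-2}, q_i = a_i*q_{i-1} + q_{i-2} with p_{-2}=0, p_{-1}=1, q_{-2}=1, q_{-1}=0):
  i=0: a_0=30, p_0 = 30*1 + 0 = 30, q_0 = 30*0 + 1 = 1.
  i=1: a_1=1, p_1 = 1*30 + 1 = 31, q_1 = 1*1 + 0 = 1.
  i=2: a_2=1, p_2 = 1*31 + 30 = 61, q_2 = 1*1 + 1 = 2.
  i=3: a_3=1, p_3 = 1*61 + 31 = 92, q_3 = 1*2 + 1 = 3.
  i=4: a_4=4, p_4 = 4*92 + 61 = 429, q_4 = 4*3 + 2 = 14.
  i=5: a_5=20, p_5 = 20*429 + 92 = 8672, q_5 = 20*14 + 3 = 283.
  i=6: a_6=4, p_6 = 4*8672 + 429 = 35117, q_6 = 4*283 + 14 = 1146.
  i=7: a_7=1, p_7 = 1*35117 + 8672 = 43789, q_7 = 1*1146 + 283 = 1429.
  i=8: a_8=1, p_8 = 1*43789 + 35117 = 78906, q_8 = 1*1429 + 1146 = 2575.
  i=9: a_9=1, p_9 = 1*78906 + 43789 = 122695, q_9 = 1*2575 + 1429 = 4004.
Check: 122695^2 - 939*4004^2 = 15054063025 - 15054063024 = 1, so (x, y) = (122695, 4004) solves the equation, and by the theorem it is the least positive solution.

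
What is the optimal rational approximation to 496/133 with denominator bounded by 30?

Expand x = 496/133 as a continued fraction with the Euclidean algorithm:
  496 = 3*133 + 97, so a_0 = 3.
  133 = 1*97 + 36, so a_1 = 1.
  97 = 2*36 + 25, so a_2 = 2.
  36 = 1*25 + 11, so a_3 = 1.
  25 = 2*11 + 3, so a_4 = 2.
  11 = 3*3 + 2, so a_5 = 3.
  3 = 1*2 + 1, so a_6 = 1.
  2 = 2*1 + 0, so a_7 = 2.
so x = [3; 1, 2, 1, 2, 3, 1, 2].
Convergents (p_i = a_i*p_{i-1} + p_{i-2}, q_i = a_i*q_{i-1} + q_{i-2} with p_{-2}=0, p_{-1}=1, q_{-2}=1, q_{-1}=0), until the denominator exceeds 30:
  i=0: a_0=3, p_0 = 3*1 + 0 = 3, q_0 = 3*0 + 1 = 1.
  i=1: a_1=1, p_1 = 1*3 + 1 = 4, q_1 = 1*1 + 0 = 1.
  i=2: a_2=2, p_2 = 2*4 + 3 = 11, q_2 = 2*1 + 1 = 3.
  i=3: a_3=1, p_3 = 1*11 + 4 = 15, q_3 = 1*3 + 1 = 4.
  i=4: a_4=2, p_4 = 2*15 + 11 = 41, q_4 = 2*4 + 3 = 11.
  i=5: a_5=3, p_5 = 3*41 + 15 = 138, q_5 = 3*11 + 4 = 37.
q_5 = 37 > 30, so the last convergent with denominator <= 30 is p_4/q_4 = 41/11.
The closest fraction with denominator <= 30 is either p_4/q_4 or the intermediate fraction (k*p_4 + p_3)/(k*q_4 + q_3) with the largest k >= 1 whose denominator stays <= 30; these approach x as k grows, and every other convergent or intermediate fraction in range is farther away.
Largest k: floor((30 - q_3)/q_4) = floor((30 - 4)/11) = 2.
That gives (2*41 + 15)/(2*11 + 4) = 97/26.
Compare the errors: |x - 41/11| = |496*11 - 41*133|/(133*11) = 3/1463, and |x - 97/26| = |496*26 - 97*133|/(133*26) = 5/3458.
Cross-multiplying, 5*1463 = 7315 < 10374 = 3*3458, so 5/3458 is smaller: the intermediate fraction 97/26 is closer to x than 41/11.

97/26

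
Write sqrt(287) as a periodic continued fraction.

Write x_i = (sqrt(287) + m_i)/d_i with (m_0, d_0) = (0, 1). a_0 = floor(sqrt(287)) = 16, since 16^2 = 256 <= 287 < 289 = 17^2.
Iterate m_{i+1} = d_i*a_i - m_i, d_{i+1} = (287 - m_{i+1}^2)/d_i, a_{i+1} = floor((a_0 + m_{i+1})/d_{i+1}):
  m_1 = 1*16 - 0 = 16, d_1 = (287 - 16^2)/1 = 31/1 = 31, a_1 = floor((16 + 16)/31) = 1.
  m_2 = 31*1 - 16 = 15, d_2 = (287 - 15^2)/31 = 62/31 = 2, a_2 = floor((16 + 15)/2) = 15.
  m_3 = 2*15 - 15 = 15, d_3 = (287 - 15^2)/2 = 62/2 = 31, a_3 = floor((16 + 15)/31) = 1.
  m_4 = 31*1 - 15 = 16, d_4 = (287 - 16^2)/31 = 31/31 = 1, a_4 = floor((16 + 16)/1) = 32.
  m_5 = 1*32 - 16 = 16, d_5 = (287 - 16^2)/1 = 31/1 = 31: (m_5, d_5) = (m_1, d_1) = (16, 31), so from here the quotients repeat a_1, ..., a_4; the period length is 4.
Hence the expansion of sqrt(287) is a_0 = 16 followed by the repeating block 1, 15, 1, 32 (period 4).

[16; (1, 15, 1, 32)]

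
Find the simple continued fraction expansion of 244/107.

Run the Euclidean algorithm on 244 and 107; the successive quotients are the partial quotients a_0, a_1, ... (each step inverts the fractional part left over by the previous one):
  244 = 2*107 + 30, so a_0 = 2.
  107 = 3*30 + 17, so a_1 = 3.
  30 = 1*17 + 13, so a_2 = 1.
  17 = 1*13 + 4, so a_3 = 1.
  13 = 3*4 + 1, so a_4 = 3.
  4 = 4*1 + 0, so a_5 = 4.
The remainder reaches 0 after 6 divisions, so the expansion has 6 partial quotients, read off in order.

[2; 3, 1, 1, 3, 4]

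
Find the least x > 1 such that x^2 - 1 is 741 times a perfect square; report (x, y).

First expand sqrt(741) as a continued fraction. With x_i = (sqrt(741) + m_i)/d_i and (m_0, d_0) = (0, 1): a_0 = floor(sqrt(741)) = 27, since 27^2 = 729 <= 741 < 784 = 28^2.
Iterate m_{i+1} = d_i*a_i - m_i, d_{i+1} = (741 - m_{i+1}^2)/d_i, a_{i+1} = floor((a_0 + m_{i+1})/d_{i+1}):
  m_1 = 1*27 - 0 = 27, d_1 = (741 - 27^2)/1 = 12/1 = 12, a_1 = floor((27 + 27)/12) = 4.
  m_2 = 12*4 - 27 = 21, d_2 = (741 - 21^2)/12 = 300/12 = 25, a_2 = floor((27 + 21)/25) = 1.
  m_3 = 25*1 - 21 = 4, d_3 = (741 - 4^2)/25 = 725/25 = 29, a_3 = floor((27 + 4)/29) = 1.
  m_4 = 29*1 - 4 = 25, d_4 = (741 - 25^2)/29 = 116/29 = 4, a_4 = floor((27 + 25)/4) = 13.
  m_5 = 4*13 - 25 = 27, d_5 = (741 - 27^2)/4 = 12/4 = 3, a_5 = floor((27 + 27)/3) = 18.
  m_6 = 3*18 - 27 = 27, d_6 = (741 - 27^2)/3 = 12/3 = 4, a_6 = floor((27 + 27)/4) = 13.
  m_7 = 4*13 - 27 = 25, d_7 = (741 - 25^2)/4 = 116/4 = 29, a_7 = floor((27 + 25)/29) = 1.
  m_8 = 29*1 - 25 = 4, d_8 = (741 - 4^2)/29 = 725/29 = 25, a_8 = floor((27 + 4)/25) = 1.
  m_9 = 25*1 - 4 = 21, d_9 = (741 - 21^2)/25 = 300/25 = 12, a_9 = floor((27 + 21)/12) = 4.
  m_10 = 12*4 - 21 = 27, d_10 = (741 - 27^2)/12 = 12/12 = 1, a_10 = floor((27 + 27)/1) = 54.
  m_11 = 1*54 - 27 = 27, d_11 = (741 - 27^2)/1 = 12/1 = 12: (m_11, d_11) = (m_1, d_1) = (27, 12), so from here the quotients repeat a_1, ..., a_10; the period length is 10.
So sqrt(741) = [27; (4, 1, 1, 13, 18, 13, 1, 1, 4, 54)] with period length k = 10.
k is even, so the fundamental solution of x^2 - 741y^2 = 1 is (p_{k-1}, q_{k-1}) = (p_9, q_9); compute convergents through index 9.
Convergents (p_i = a_i*p_{i-1} + p_{i-2}, q_i = a_i*q_{i-1} + q_{i-2} with p_{-2}=0, p_{-1}=1, q_{-2}=1, q_{-1}=0):
  i=0: a_0=27, p_0 = 27*1 + 0 = 27, q_0 = 27*0 + 1 = 1.
  i=1: a_1=4, p_1 = 4*27 + 1 = 109, q_1 = 4*1 + 0 = 4.
  i=2: a_2=1, p_2 = 1*109 + 27 = 136, q_2 = 1*4 + 1 = 5.
  i=3: a_3=1, p_3 = 1*136 + 109 = 245, q_3 = 1*5 + 4 = 9.
  i=4: a_4=13, p_4 = 13*245 + 136 = 3321, q_4 = 13*9 + 5 = 122.
  i=5: a_5=18, p_5 = 18*3321 + 245 = 60023, q_5 = 18*122 + 9 = 2205.
  i=6: a_6=13, p_6 = 13*60023 + 3321 = 783620, q_6 = 13*2205 + 122 = 28787.
  i=7: a_7=1, p_7 = 1*783620 + 60023 = 843643, q_7 = 1*28787 + 2205 = 30992.
  i=8: a_8=1, p_8 = 1*843643 + 783620 = 1627263, q_8 = 1*30992 + 28787 = 59779.
  i=9: a_9=4, p_9 = 4*1627263 + 843643 = 7352695, q_9 = 4*59779 + 30992 = 270108.
Check: 7352695^2 - 741*270108^2 = 54062123763025 - 54062123763024 = 1, so (x, y) = (7352695, 270108) solves the equation, and by the theorem it is the least positive solution.

(x, y) = (7352695, 270108)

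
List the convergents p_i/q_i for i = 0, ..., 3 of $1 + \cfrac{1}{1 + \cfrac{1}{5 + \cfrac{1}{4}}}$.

Using the convergent recurrence p_i = a_i*p_{i-1} + p_{i-2}, q_i = a_i*q_{i-1} + q_{i-2} with p_{-2}=0, p_{-1}=1, q_{-2}=1, q_{-1}=0:
  i=0: a_0=1, p_0 = 1*1 + 0 = 1, q_0 = 1*0 + 1 = 1.
  i=1: a_1=1, p_1 = 1*1 + 1 = 2, q_1 = 1*1 + 0 = 1.
  i=2: a_2=5, p_2 = 5*2 + 1 = 11, q_2 = 5*1 + 1 = 6.
  i=3: a_3=4, p_3 = 4*11 + 2 = 46, q_3 = 4*6 + 1 = 25.

1/1, 2/1, 11/6, 46/25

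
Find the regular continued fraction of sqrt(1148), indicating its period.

[33; (1, 7, 2, 16, 2, 7, 1, 66)]

Write x_i = (sqrt(1148) + m_i)/d_i with (m_0, d_0) = (0, 1). a_0 = floor(sqrt(1148)) = 33, since 33^2 = 1089 <= 1148 < 1156 = 34^2.
Iterate m_{i+1} = d_i*a_i - m_i, d_{i+1} = (1148 - m_{i+1}^2)/d_i, a_{i+1} = floor((a_0 + m_{i+1})/d_{i+1}):
  m_1 = 1*33 - 0 = 33, d_1 = (1148 - 33^2)/1 = 59/1 = 59, a_1 = floor((33 + 33)/59) = 1.
  m_2 = 59*1 - 33 = 26, d_2 = (1148 - 26^2)/59 = 472/59 = 8, a_2 = floor((33 + 26)/8) = 7.
  m_3 = 8*7 - 26 = 30, d_3 = (1148 - 30^2)/8 = 248/8 = 31, a_3 = floor((33 + 30)/31) = 2.
  m_4 = 31*2 - 30 = 32, d_4 = (1148 - 32^2)/31 = 124/31 = 4, a_4 = floor((33 + 32)/4) = 16.
  m_5 = 4*16 - 32 = 32, d_5 = (1148 - 32^2)/4 = 124/4 = 31, a_5 = floor((33 + 32)/31) = 2.
  m_6 = 31*2 - 32 = 30, d_6 = (1148 - 30^2)/31 = 248/31 = 8, a_6 = floor((33 + 30)/8) = 7.
  m_7 = 8*7 - 30 = 26, d_7 = (1148 - 26^2)/8 = 472/8 = 59, a_7 = floor((33 + 26)/59) = 1.
  m_8 = 59*1 - 26 = 33, d_8 = (1148 - 33^2)/59 = 59/59 = 1, a_8 = floor((33 + 33)/1) = 66.
  m_9 = 1*66 - 33 = 33, d_9 = (1148 - 33^2)/1 = 59/1 = 59: (m_9, d_9) = (m_1, d_1) = (33, 59), so from here the quotients repeat a_1, ..., a_8; the period length is 8.
Hence the expansion of sqrt(1148) is a_0 = 33 followed by the repeating block 1, 7, 2, 16, 2, 7, 1, 66 (period 8).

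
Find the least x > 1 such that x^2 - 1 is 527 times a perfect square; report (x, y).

First expand sqrt(527) as a continued fraction. With x_i = (sqrt(527) + m_i)/d_i and (m_0, d_0) = (0, 1): a_0 = floor(sqrt(527)) = 22, since 22^2 = 484 <= 527 < 529 = 23^2.
Iterate m_{i+1} = d_i*a_i - m_i, d_{i+1} = (527 - m_{i+1}^2)/d_i, a_{i+1} = floor((a_0 + m_{i+1})/d_{i+1}):
  m_1 = 1*22 - 0 = 22, d_1 = (527 - 22^2)/1 = 43/1 = 43, a_1 = floor((22 + 22)/43) = 1.
  m_2 = 43*1 - 22 = 21, d_2 = (527 - 21^2)/43 = 86/43 = 2, a_2 = floor((22 + 21)/2) = 21.
  m_3 = 2*21 - 21 = 21, d_3 = (527 - 21^2)/2 = 86/2 = 43, a_3 = floor((22 + 21)/43) = 1.
  m_4 = 43*1 - 21 = 22, d_4 = (527 - 22^2)/43 = 43/43 = 1, a_4 = floor((22 + 22)/1) = 44.
  m_5 = 1*44 - 22 = 22, d_5 = (527 - 22^2)/1 = 43/1 = 43: (m_5, d_5) = (m_1, d_1) = (22, 43), so from here the quotients repeat a_1, ..., a_4; the period length is 4.
So sqrt(527) = [22; (1, 21, 1, 44)] with period length k = 4.
k is even, so the fundamental solution of x^2 - 527y^2 = 1 is (p_{k-1}, q_{k-1}) = (p_3, q_3); compute convergents through index 3.
Convergents (p_i = a_i*p_{i-1} + p_{i-2}, q_i = a_i*q_{i-1} + q_{i-2} with p_{-2}=0, p_{-1}=1, q_{-2}=1, q_{-1}=0):
  i=0: a_0=22, p_0 = 22*1 + 0 = 22, q_0 = 22*0 + 1 = 1.
  i=1: a_1=1, p_1 = 1*22 + 1 = 23, q_1 = 1*1 + 0 = 1.
  i=2: a_2=21, p_2 = 21*23 + 22 = 505, q_2 = 21*1 + 1 = 22.
  i=3: a_3=1, p_3 = 1*505 + 23 = 528, q_3 = 1*22 + 1 = 23.
Check: 528^2 - 527*23^2 = 278784 - 278783 = 1, so (x, y) = (528, 23) solves the equation, and by the theorem it is the least positive solution.

(x, y) = (528, 23)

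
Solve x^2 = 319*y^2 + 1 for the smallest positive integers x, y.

(x, y) = (12901780, 722361)

First expand sqrt(319) as a continued fraction. With x_i = (sqrt(319) + m_i)/d_i and (m_0, d_0) = (0, 1): a_0 = floor(sqrt(319)) = 17, since 17^2 = 289 <= 319 < 324 = 18^2.
Iterate m_{i+1} = d_i*a_i - m_i, d_{i+1} = (319 - m_{i+1}^2)/d_i, a_{i+1} = floor((a_0 + m_{i+1})/d_{i+1}):
  m_1 = 1*17 - 0 = 17, d_1 = (319 - 17^2)/1 = 30/1 = 30, a_1 = floor((17 + 17)/30) = 1.
  m_2 = 30*1 - 17 = 13, d_2 = (319 - 13^2)/30 = 150/30 = 5, a_2 = floor((17 + 13)/5) = 6.
  m_3 = 5*6 - 13 = 17, d_3 = (319 - 17^2)/5 = 30/5 = 6, a_3 = floor((17 + 17)/6) = 5.
  m_4 = 6*5 - 17 = 13, d_4 = (319 - 13^2)/6 = 150/6 = 25, a_4 = floor((17 + 13)/25) = 1.
  m_5 = 25*1 - 13 = 12, d_5 = (319 - 12^2)/25 = 175/25 = 7, a_5 = floor((17 + 12)/7) = 4.
  m_6 = 7*4 - 12 = 16, d_6 = (319 - 16^2)/7 = 63/7 = 9, a_6 = floor((17 + 16)/9) = 3.
  m_7 = 9*3 - 16 = 11, d_7 = (319 - 11^2)/9 = 198/9 = 22, a_7 = floor((17 + 11)/22) = 1.
  m_8 = 22*1 - 11 = 11, d_8 = (319 - 11^2)/22 = 198/22 = 9, a_8 = floor((17 + 11)/9) = 3.
  m_9 = 9*3 - 11 = 16, d_9 = (319 - 16^2)/9 = 63/9 = 7, a_9 = floor((17 + 16)/7) = 4.
  m_10 = 7*4 - 16 = 12, d_10 = (319 - 12^2)/7 = 175/7 = 25, a_10 = floor((17 + 12)/25) = 1.
  m_11 = 25*1 - 12 = 13, d_11 = (319 - 13^2)/25 = 150/25 = 6, a_11 = floor((17 + 13)/6) = 5.
  m_12 = 6*5 - 13 = 17, d_12 = (319 - 17^2)/6 = 30/6 = 5, a_12 = floor((17 + 17)/5) = 6.
  m_13 = 5*6 - 17 = 13, d_13 = (319 - 13^2)/5 = 150/5 = 30, a_13 = floor((17 + 13)/30) = 1.
  m_14 = 30*1 - 13 = 17, d_14 = (319 - 17^2)/30 = 30/30 = 1, a_14 = floor((17 + 17)/1) = 34.
  m_15 = 1*34 - 17 = 17, d_15 = (319 - 17^2)/1 = 30/1 = 30: (m_15, d_15) = (m_1, d_1) = (17, 30), so from here the quotients repeat a_1, ..., a_14; the period length is 14.
So sqrt(319) = [17; (1, 6, 5, 1, 4, 3, 1, 3, 4, 1, 5, 6, 1, 34)] with period length k = 14.
k is even, so the fundamental solution of x^2 - 319y^2 = 1 is (p_{k-1}, q_{k-1}) = (p_13, q_13); compute convergents through index 13.
Convergents (p_i = a_i*p_{i-1} + p_{i-2}, q_i = a_i*q_{i-1} + q_{i-2} with p_{-2}=0, p_{-1}=1, q_{-2}=1, q_{-1}=0):
  i=0: a_0=17, p_0 = 17*1 + 0 = 17, q_0 = 17*0 + 1 = 1.
  i=1: a_1=1, p_1 = 1*17 + 1 = 18, q_1 = 1*1 + 0 = 1.
  i=2: a_2=6, p_2 = 6*18 + 17 = 125, q_2 = 6*1 + 1 = 7.
  i=3: a_3=5, p_3 = 5*125 + 18 = 643, q_3 = 5*7 + 1 = 36.
  i=4: a_4=1, p_4 = 1*643 + 125 = 768, q_4 = 1*36 + 7 = 43.
  i=5: a_5=4, p_5 = 4*768 + 643 = 3715, q_5 = 4*43 + 36 = 208.
  i=6: a_6=3, p_6 = 3*3715 + 768 = 11913, q_6 = 3*208 + 43 = 667.
  i=7: a_7=1, p_7 = 1*11913 + 3715 = 15628, q_7 = 1*667 + 208 = 875.
  i=8: a_8=3, p_8 = 3*15628 + 11913 = 58797, q_8 = 3*875 + 667 = 3292.
  i=9: a_9=4, p_9 = 4*58797 + 15628 = 250816, q_9 = 4*3292 + 875 = 14043.
  i=10: a_10=1, p_10 = 1*250816 + 58797 = 309613, q_10 = 1*14043 + 3292 = 17335.
  i=11: a_11=5, p_11 = 5*309613 + 250816 = 1798881, q_11 = 5*17335 + 14043 = 100718.
  i=12: a_12=6, p_12 = 6*1798881 + 309613 = 11102899, q_12 = 6*100718 + 17335 = 621643.
  i=13: a_13=1, p_13 = 1*11102899 + 1798881 = 12901780, q_13 = 1*621643 + 100718 = 722361.
Check: 12901780^2 - 319*722361^2 = 166455927168400 - 166455927168399 = 1, so (x, y) = (12901780, 722361) solves the equation, and by the theorem it is the least positive solution.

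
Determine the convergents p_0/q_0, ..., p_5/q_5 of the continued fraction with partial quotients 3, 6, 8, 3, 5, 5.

3/1, 19/6, 155/49, 484/153, 2575/814, 13359/4223

Using the convergent recurrence p_i = a_i*p_{i-1} + p_{i-2}, q_i = a_i*q_{i-1} + q_{i-2} with p_{-2}=0, p_{-1}=1, q_{-2}=1, q_{-1}=0:
  i=0: a_0=3, p_0 = 3*1 + 0 = 3, q_0 = 3*0 + 1 = 1.
  i=1: a_1=6, p_1 = 6*3 + 1 = 19, q_1 = 6*1 + 0 = 6.
  i=2: a_2=8, p_2 = 8*19 + 3 = 155, q_2 = 8*6 + 1 = 49.
  i=3: a_3=3, p_3 = 3*155 + 19 = 484, q_3 = 3*49 + 6 = 153.
  i=4: a_4=5, p_4 = 5*484 + 155 = 2575, q_4 = 5*153 + 49 = 814.
  i=5: a_5=5, p_5 = 5*2575 + 484 = 13359, q_5 = 5*814 + 153 = 4223.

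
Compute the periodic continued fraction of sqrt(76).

Write x_i = (sqrt(76) + m_i)/d_i with (m_0, d_0) = (0, 1). a_0 = floor(sqrt(76)) = 8, since 8^2 = 64 <= 76 < 81 = 9^2.
Iterate m_{i+1} = d_i*a_i - m_i, d_{i+1} = (76 - m_{i+1}^2)/d_i, a_{i+1} = floor((a_0 + m_{i+1})/d_{i+1}):
  m_1 = 1*8 - 0 = 8, d_1 = (76 - 8^2)/1 = 12/1 = 12, a_1 = floor((8 + 8)/12) = 1.
  m_2 = 12*1 - 8 = 4, d_2 = (76 - 4^2)/12 = 60/12 = 5, a_2 = floor((8 + 4)/5) = 2.
  m_3 = 5*2 - 4 = 6, d_3 = (76 - 6^2)/5 = 40/5 = 8, a_3 = floor((8 + 6)/8) = 1.
  m_4 = 8*1 - 6 = 2, d_4 = (76 - 2^2)/8 = 72/8 = 9, a_4 = floor((8 + 2)/9) = 1.
  m_5 = 9*1 - 2 = 7, d_5 = (76 - 7^2)/9 = 27/9 = 3, a_5 = floor((8 + 7)/3) = 5.
  m_6 = 3*5 - 7 = 8, d_6 = (76 - 8^2)/3 = 12/3 = 4, a_6 = floor((8 + 8)/4) = 4.
  m_7 = 4*4 - 8 = 8, d_7 = (76 - 8^2)/4 = 12/4 = 3, a_7 = floor((8 + 8)/3) = 5.
  m_8 = 3*5 - 8 = 7, d_8 = (76 - 7^2)/3 = 27/3 = 9, a_8 = floor((8 + 7)/9) = 1.
  m_9 = 9*1 - 7 = 2, d_9 = (76 - 2^2)/9 = 72/9 = 8, a_9 = floor((8 + 2)/8) = 1.
  m_10 = 8*1 - 2 = 6, d_10 = (76 - 6^2)/8 = 40/8 = 5, a_10 = floor((8 + 6)/5) = 2.
  m_11 = 5*2 - 6 = 4, d_11 = (76 - 4^2)/5 = 60/5 = 12, a_11 = floor((8 + 4)/12) = 1.
  m_12 = 12*1 - 4 = 8, d_12 = (76 - 8^2)/12 = 12/12 = 1, a_12 = floor((8 + 8)/1) = 16.
  m_13 = 1*16 - 8 = 8, d_13 = (76 - 8^2)/1 = 12/1 = 12: (m_13, d_13) = (m_1, d_1) = (8, 12), so from here the quotients repeat a_1, ..., a_12; the period length is 12.
Hence the expansion of sqrt(76) is a_0 = 8 followed by the repeating block 1, 2, 1, 1, 5, 4, 5, 1, 1, 2, 1, 16 (period 12).

[8; (1, 2, 1, 1, 5, 4, 5, 1, 1, 2, 1, 16)]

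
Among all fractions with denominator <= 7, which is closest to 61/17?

Expand x = 61/17 as a continued fraction with the Euclidean algorithm:
  61 = 3*17 + 10, so a_0 = 3.
  17 = 1*10 + 7, so a_1 = 1.
  10 = 1*7 + 3, so a_2 = 1.
  7 = 2*3 + 1, so a_3 = 2.
  3 = 3*1 + 0, so a_4 = 3.
so x = [3; 1, 1, 2, 3].
Convergents (p_i = a_i*p_{i-1} + p_{i-2}, q_i = a_i*q_{i-1} + q_{i-2} with p_{-2}=0, p_{-1}=1, q_{-2}=1, q_{-1}=0), until the denominator exceeds 7:
  i=0: a_0=3, p_0 = 3*1 + 0 = 3, q_0 = 3*0 + 1 = 1.
  i=1: a_1=1, p_1 = 1*3 + 1 = 4, q_1 = 1*1 + 0 = 1.
  i=2: a_2=1, p_2 = 1*4 + 3 = 7, q_2 = 1*1 + 1 = 2.
  i=3: a_3=2, p_3 = 2*7 + 4 = 18, q_3 = 2*2 + 1 = 5.
  i=4: a_4=3, p_4 = 3*18 + 7 = 61, q_4 = 3*5 + 2 = 17.
q_4 = 17 > 7, so the last convergent with denominator <= 7 is p_3/q_3 = 18/5.
The closest fraction with denominator <= 7 is either p_3/q_3 or the intermediate fraction (k*p_3 + p_2)/(k*q_3 + q_2) with the largest k >= 1 whose denominator stays <= 7; these approach x as k grows, and every other convergent or intermediate fraction in range is farther away.
Largest k: floor((7 - q_2)/q_3) = floor((7 - 2)/5) = 1.
That gives (1*18 + 7)/(1*5 + 2) = 25/7.
Compare the errors: |x - 18/5| = |61*5 - 18*17|/(17*5) = 1/85, and |x - 25/7| = |61*7 - 25*17|/(17*7) = 2/119.
Cross-multiplying, 1*119 = 119 < 170 = 2*85, so 1/85 is smaller: the convergent 18/5 is closer to x than 25/7.

18/5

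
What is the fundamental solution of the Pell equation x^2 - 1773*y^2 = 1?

First expand sqrt(1773) as a continued fraction. With x_i = (sqrt(1773) + m_i)/d_i and (m_0, d_0) = (0, 1): a_0 = floor(sqrt(1773)) = 42, since 42^2 = 1764 <= 1773 < 1849 = 43^2.
Iterate m_{i+1} = d_i*a_i - m_i, d_{i+1} = (1773 - m_{i+1}^2)/d_i, a_{i+1} = floor((a_0 + m_{i+1})/d_{i+1}):
  m_1 = 1*42 - 0 = 42, d_1 = (1773 - 42^2)/1 = 9/1 = 9, a_1 = floor((42 + 42)/9) = 9.
  m_2 = 9*9 - 42 = 39, d_2 = (1773 - 39^2)/9 = 252/9 = 28, a_2 = floor((42 + 39)/28) = 2.
  m_3 = 28*2 - 39 = 17, d_3 = (1773 - 17^2)/28 = 1484/28 = 53, a_3 = floor((42 + 17)/53) = 1.
  m_4 = 53*1 - 17 = 36, d_4 = (1773 - 36^2)/53 = 477/53 = 9, a_4 = floor((42 + 36)/9) = 8.
  m_5 = 9*8 - 36 = 36, d_5 = (1773 - 36^2)/9 = 477/9 = 53, a_5 = floor((42 + 36)/53) = 1.
  m_6 = 53*1 - 36 = 17, d_6 = (1773 - 17^2)/53 = 1484/53 = 28, a_6 = floor((42 + 17)/28) = 2.
  m_7 = 28*2 - 17 = 39, d_7 = (1773 - 39^2)/28 = 252/28 = 9, a_7 = floor((42 + 39)/9) = 9.
  m_8 = 9*9 - 39 = 42, d_8 = (1773 - 42^2)/9 = 9/9 = 1, a_8 = floor((42 + 42)/1) = 84.
  m_9 = 1*84 - 42 = 42, d_9 = (1773 - 42^2)/1 = 9/1 = 9: (m_9, d_9) = (m_1, d_1) = (42, 9), so from here the quotients repeat a_1, ..., a_8; the period length is 8.
So sqrt(1773) = [42; (9, 2, 1, 8, 1, 2, 9, 84)] with period length k = 8.
k is even, so the fundamental solution of x^2 - 1773y^2 = 1 is (p_{k-1}, q_{k-1}) = (p_7, q_7); compute convergents through index 7.
Convergents (p_i = a_i*p_{i-1} + p_{i-2}, q_i = a_i*q_{i-1} + q_{i-2} with p_{-2}=0, p_{-1}=1, q_{-2}=1, q_{-1}=0):
  i=0: a_0=42, p_0 = 42*1 + 0 = 42, q_0 = 42*0 + 1 = 1.
  i=1: a_1=9, p_1 = 9*42 + 1 = 379, q_1 = 9*1 + 0 = 9.
  i=2: a_2=2, p_2 = 2*379 + 42 = 800, q_2 = 2*9 + 1 = 19.
  i=3: a_3=1, p_3 = 1*800 + 379 = 1179, q_3 = 1*19 + 9 = 28.
  i=4: a_4=8, p_4 = 8*1179 + 800 = 10232, q_4 = 8*28 + 19 = 243.
  i=5: a_5=1, p_5 = 1*10232 + 1179 = 11411, q_5 = 1*243 + 28 = 271.
  i=6: a_6=2, p_6 = 2*11411 + 10232 = 33054, q_6 = 2*271 + 243 = 785.
  i=7: a_7=9, p_7 = 9*33054 + 11411 = 308897, q_7 = 9*785 + 271 = 7336.
Check: 308897^2 - 1773*7336^2 = 95417356609 - 95417356608 = 1, so (x, y) = (308897, 7336) solves the equation, and by the theorem it is the least positive solution.

(x, y) = (308897, 7336)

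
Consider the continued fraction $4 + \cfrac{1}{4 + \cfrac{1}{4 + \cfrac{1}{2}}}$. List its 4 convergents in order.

Using the convergent recurrence p_i = a_i*p_{i-1} + p_{i-2}, q_i = a_i*q_{i-1} + q_{i-2} with p_{-2}=0, p_{-1}=1, q_{-2}=1, q_{-1}=0:
  i=0: a_0=4, p_0 = 4*1 + 0 = 4, q_0 = 4*0 + 1 = 1.
  i=1: a_1=4, p_1 = 4*4 + 1 = 17, q_1 = 4*1 + 0 = 4.
  i=2: a_2=4, p_2 = 4*17 + 4 = 72, q_2 = 4*4 + 1 = 17.
  i=3: a_3=2, p_3 = 2*72 + 17 = 161, q_3 = 2*17 + 4 = 38.

4/1, 17/4, 72/17, 161/38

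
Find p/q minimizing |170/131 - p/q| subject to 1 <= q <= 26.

Expand x = 170/131 as a continued fraction with the Euclidean algorithm:
  170 = 1*131 + 39, so a_0 = 1.
  131 = 3*39 + 14, so a_1 = 3.
  39 = 2*14 + 11, so a_2 = 2.
  14 = 1*11 + 3, so a_3 = 1.
  11 = 3*3 + 2, so a_4 = 3.
  3 = 1*2 + 1, so a_5 = 1.
  2 = 2*1 + 0, so a_6 = 2.
so x = [1; 3, 2, 1, 3, 1, 2].
Convergents (p_i = a_i*p_{i-1} + p_{i-2}, q_i = a_i*q_{i-1} + q_{i-2} with p_{-2}=0, p_{-1}=1, q_{-2}=1, q_{-1}=0), until the denominator exceeds 26:
  i=0: a_0=1, p_0 = 1*1 + 0 = 1, q_0 = 1*0 + 1 = 1.
  i=1: a_1=3, p_1 = 3*1 + 1 = 4, q_1 = 3*1 + 0 = 3.
  i=2: a_2=2, p_2 = 2*4 + 1 = 9, q_2 = 2*3 + 1 = 7.
  i=3: a_3=1, p_3 = 1*9 + 4 = 13, q_3 = 1*7 + 3 = 10.
  i=4: a_4=3, p_4 = 3*13 + 9 = 48, q_4 = 3*10 + 7 = 37.
q_4 = 37 > 26, so the last convergent with denominator <= 26 is p_3/q_3 = 13/10.
The closest fraction with denominator <= 26 is either p_3/q_3 or the intermediate fraction (k*p_3 + p_2)/(k*q_3 + q_2) with the largest k >= 1 whose denominator stays <= 26; these approach x as k grows, and every other convergent or intermediate fraction in range is farther away.
Largest k: floor((26 - q_2)/q_3) = floor((26 - 7)/10) = 1.
That gives (1*13 + 9)/(1*10 + 7) = 22/17.
Compare the errors: |x - 13/10| = |170*10 - 13*131|/(131*10) = 3/1310, and |x - 22/17| = |170*17 - 22*131|/(131*17) = 8/2227.
Cross-multiplying, 3*2227 = 6681 < 10480 = 8*1310, so 3/1310 is smaller: the convergent 13/10 is closer to x than 22/17.

13/10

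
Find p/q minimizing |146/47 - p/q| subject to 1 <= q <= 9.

Expand x = 146/47 as a continued fraction with the Euclidean algorithm:
  146 = 3*47 + 5, so a_0 = 3.
  47 = 9*5 + 2, so a_1 = 9.
  5 = 2*2 + 1, so a_2 = 2.
  2 = 2*1 + 0, so a_3 = 2.
so x = [3; 9, 2, 2].
Convergents (p_i = a_i*p_{i-1} + p_{i-2}, q_i = a_i*q_{i-1} + q_{i-2} with p_{-2}=0, p_{-1}=1, q_{-2}=1, q_{-1}=0), until the denominator exceeds 9:
  i=0: a_0=3, p_0 = 3*1 + 0 = 3, q_0 = 3*0 + 1 = 1.
  i=1: a_1=9, p_1 = 9*3 + 1 = 28, q_1 = 9*1 + 0 = 9.
  i=2: a_2=2, p_2 = 2*28 + 3 = 59, q_2 = 2*9 + 1 = 19.
q_2 = 19 > 9, so the last convergent with denominator <= 9 is p_1/q_1 = 28/9.
The closest fraction with denominator <= 9 is either p_1/q_1 or the intermediate fraction (k*p_1 + p_0)/(k*q_1 + q_0) with the largest k >= 1 whose denominator stays <= 9; these approach x as k grows, and every other convergent or intermediate fraction in range is farther away.
Largest k: floor((9 - q_0)/q_1) = floor((9 - 1)/9) = 0.
Since k = 0, no intermediate fraction beyond p_1/q_1 has denominator <= 9, so the convergent 28/9 is the closest (its error is |146*9 - 28*47|/(47*9) = 2/423).

28/9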